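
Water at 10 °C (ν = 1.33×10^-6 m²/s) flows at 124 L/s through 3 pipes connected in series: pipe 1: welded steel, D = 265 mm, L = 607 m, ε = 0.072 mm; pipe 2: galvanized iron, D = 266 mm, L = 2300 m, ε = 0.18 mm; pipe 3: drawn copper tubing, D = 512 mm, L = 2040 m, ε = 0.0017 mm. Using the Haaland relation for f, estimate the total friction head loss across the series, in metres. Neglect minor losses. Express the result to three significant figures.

H ≈ 51.6 m

Pipe 1: V = 2.248 m/s, Re = 4.48×10^5, ε/D = 2.72×10^-4, f = 0.01605, h_1 = f(L/D)V²/2g = 9.470 m
Pipe 2: V = 2.231 m/s, Re = 4.46×10^5, ε/D = 6.77×10^-4, f = 0.01869, h_2 = f(L/D)V²/2g = 41.02 m
Pipe 3: V = 0.6023 m/s, Re = 2.32×10^5, ε/D = 3.32×10^-6, f = 0.01508, h_3 = f(L/D)V²/2g = 1.111 m
Series → Q common, losses add: H = Σh = 51.60 m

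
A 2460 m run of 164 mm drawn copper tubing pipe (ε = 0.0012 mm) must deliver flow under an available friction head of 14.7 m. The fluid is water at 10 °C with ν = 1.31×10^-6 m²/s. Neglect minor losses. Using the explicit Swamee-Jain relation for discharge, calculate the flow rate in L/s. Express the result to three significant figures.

Q ≈ 22.5 L/s

Swamee-Jain (Type II): Q = -0.965·√(gD⁵h_f/L)·ln[ε/(3.7D) + √(3.17ν²L/(gD³h_f))]
√(gD⁵h_f/L) = √(9.81·0.164⁵·14.7/2460) = 0.002637
ε/(3.7D) = 1.98×10^-6; √(3.17ν²L/(gD³h_f)) = 1.45×10^-4
Q = -0.965·0.002637·ln(1.470×10^-4) = 0.02246 m³/s
Check: V = 1.06 m/s, Re = 1.33×10^5, f = 0.01689, h_f = 14.6 m ≈ 14.7 m ✓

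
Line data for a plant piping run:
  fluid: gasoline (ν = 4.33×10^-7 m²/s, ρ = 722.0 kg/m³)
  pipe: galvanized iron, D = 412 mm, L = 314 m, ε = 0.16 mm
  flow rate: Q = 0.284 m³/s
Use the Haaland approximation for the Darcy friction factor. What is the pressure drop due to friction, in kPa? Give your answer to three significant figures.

V = 4Q/(πD²) = 4·0.284/(π·0.412²) = 2.130 m/s
Re = VD/ν = 2.130·0.412/4.33×10^-7 = 2.03×10^6 → turbulent
ε/D = 0.16/412 = 3.88×10^-4
Haaland: f = 0.01609
h_f = f(L/D)V²/(2g) = 0.01609·(314/0.412)·2.130²/(2·9.81) = 2.836 m
Δp = ρg·h_f = 722.0·9.81·2.836 = 20.09 kPa

Δp ≈ 20.1 kPa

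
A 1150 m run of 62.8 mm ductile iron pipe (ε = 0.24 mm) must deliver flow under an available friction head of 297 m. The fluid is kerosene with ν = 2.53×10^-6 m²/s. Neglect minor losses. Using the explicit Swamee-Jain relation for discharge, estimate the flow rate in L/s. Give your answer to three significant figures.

Q ≈ 10.2 L/s

Swamee-Jain (Type II): Q = -0.965·√(gD⁵h_f/L)·ln[ε/(3.7D) + √(3.17ν²L/(gD³h_f))]
√(gD⁵h_f/L) = √(9.81·0.0628⁵·297/1150) = 0.001573
ε/(3.7D) = 0.00103; √(3.17ν²L/(gD³h_f)) = 1.80×10^-4
Q = -0.965·0.001573·ln(0.001213) = 0.01019 m³/s
Check: V = 3.29 m/s, Re = 8.17×10^4, f = 0.02967, h_f = 300 m ≈ 297 m ✓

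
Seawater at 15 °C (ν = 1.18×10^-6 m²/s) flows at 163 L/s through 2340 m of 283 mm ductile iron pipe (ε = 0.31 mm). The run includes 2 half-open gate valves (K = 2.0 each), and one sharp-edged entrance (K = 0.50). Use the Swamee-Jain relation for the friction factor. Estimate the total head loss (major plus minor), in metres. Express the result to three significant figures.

V = 4Q/(πD²) = 2.591 m/s; V²/2g = 0.3423 m
Re = 6.21×10^5, ε/D = 0.00110 → f = 0.02064 (Swamee-Jain)
Major: h_f = f(L/D)·V²/2g = 0.02064·8269·0.3423 = 58.42 m
Minor: ΣK = 4.50; h_m = ΣK·V²/2g = 1.540 m
Total H_L = 58.42 + 1.540 = 59.96 m

H_L ≈ 60.0 m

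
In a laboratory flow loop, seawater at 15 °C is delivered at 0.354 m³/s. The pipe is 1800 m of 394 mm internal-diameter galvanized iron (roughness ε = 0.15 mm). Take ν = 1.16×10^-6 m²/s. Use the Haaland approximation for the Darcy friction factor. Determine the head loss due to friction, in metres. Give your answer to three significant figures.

V = 4Q/(πD²) = 4·0.354/(π·0.394²) = 2.903 m/s
Re = VD/ν = 2.903·0.394/1.16×10^-6 = 9.86×10^5 → turbulent
ε/D = 0.15/394 = 3.81×10^-4
Haaland: f = 0.01630
h_f = f(L/D)V²/(2g) = 0.01630·(1800/0.394)·2.903²/(2·9.81) = 31.99 m

h_f ≈ 32.0 m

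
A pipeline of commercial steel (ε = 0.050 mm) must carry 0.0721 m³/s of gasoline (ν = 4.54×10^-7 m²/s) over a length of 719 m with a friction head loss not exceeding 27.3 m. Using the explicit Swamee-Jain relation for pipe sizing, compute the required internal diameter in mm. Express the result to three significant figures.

Swamee-Jain (Type III): D = 0.66·[ε^1.25·(LQ²/(gh_f))^4.75 + ν·Q^9.4·(L/(gh_f))^5.2]^0.04
LQ²/(gh_f) = 0.01396; L/(gh_f) = 2.685
Term 1 = ε^1.25·(…)^4.75 = 6.48×10^-15; Term 2 = ν·Q^9.4·(…)^5.2 = 1.42×10^-15
D = 0.66·(6.48×10^-15 + 1.42×10^-15)^0.04 = 0.1801 m = 180 mm
Check: V = 2.83 m/s, Re = 1.12×10^6, f = 0.01547, h_f = 25.2 m ≈ 27.3 m ✓

D ≈ 180 mm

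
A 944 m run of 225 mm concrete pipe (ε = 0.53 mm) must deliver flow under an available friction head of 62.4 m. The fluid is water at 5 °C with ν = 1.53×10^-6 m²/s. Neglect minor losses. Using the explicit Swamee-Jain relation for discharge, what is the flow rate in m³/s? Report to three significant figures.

Q ≈ 0.136 m³/s

Swamee-Jain (Type II): Q = -0.965·√(gD⁵h_f/L)·ln[ε/(3.7D) + √(3.17ν²L/(gD³h_f))]
√(gD⁵h_f/L) = √(9.81·0.225⁵·62.4/944) = 0.01934
ε/(3.7D) = 6.37×10^-4; √(3.17ν²L/(gD³h_f)) = 3.17×10^-5
Q = -0.965·0.01934·ln(6.683×10^-4) = 0.1364 m³/s
Check: V = 3.43 m/s, Re = 5.05×10^5, f = 0.02491, h_f = 62.7 m ≈ 62.4 m ✓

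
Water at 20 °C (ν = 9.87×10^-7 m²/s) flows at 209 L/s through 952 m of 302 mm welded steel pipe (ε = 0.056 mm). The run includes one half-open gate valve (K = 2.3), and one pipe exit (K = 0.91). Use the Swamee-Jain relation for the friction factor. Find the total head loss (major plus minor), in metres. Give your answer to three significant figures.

H_L ≈ 21.5 m

V = 4Q/(πD²) = 2.918 m/s; V²/2g = 0.4339 m
Re = 8.93×10^5, ε/D = 1.85×10^-4 → f = 0.01471 (Swamee-Jain)
Major: h_f = f(L/D)·V²/2g = 0.01471·3152·0.4339 = 20.12 m
Minor: ΣK = 3.21; h_m = ΣK·V²/2g = 1.393 m
Total H_L = 20.12 + 1.393 = 21.51 m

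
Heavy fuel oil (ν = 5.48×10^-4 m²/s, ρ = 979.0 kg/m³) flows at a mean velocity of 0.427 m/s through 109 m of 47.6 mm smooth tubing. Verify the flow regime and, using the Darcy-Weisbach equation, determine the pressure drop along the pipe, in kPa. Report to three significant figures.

Re = VD/ν = 0.427·0.04760/5.48×10^-4 = 37.1 → laminar (Re < 2300)
f = 64/Re = 1.726
h_f = f(L/D)V²/(2g) = 1.726·(109/0.04760)·0.427²/(2·9.81) = 36.72 m
Δp = ρg·h_f = 979.0·9.81·36.72 = 352.7 kPa

Δp ≈ 353 kPa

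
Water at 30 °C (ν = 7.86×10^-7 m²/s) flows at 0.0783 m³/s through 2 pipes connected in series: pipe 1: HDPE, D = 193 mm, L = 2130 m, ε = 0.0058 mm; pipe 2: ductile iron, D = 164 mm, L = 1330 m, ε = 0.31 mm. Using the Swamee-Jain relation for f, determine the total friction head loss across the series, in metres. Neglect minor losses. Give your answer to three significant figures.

Pipe 1: V = 2.676 m/s, Re = 6.57×10^5, ε/D = 3.01×10^-5, f = 0.01302, h_1 = f(L/D)V²/2g = 52.45 m
Pipe 2: V = 3.707 m/s, Re = 7.73×10^5, ε/D = 0.00189, f = 0.02341, h_2 = f(L/D)V²/2g = 132.9 m
Series → Q common, losses add: H = Σh = 185.4 m

H ≈ 185 m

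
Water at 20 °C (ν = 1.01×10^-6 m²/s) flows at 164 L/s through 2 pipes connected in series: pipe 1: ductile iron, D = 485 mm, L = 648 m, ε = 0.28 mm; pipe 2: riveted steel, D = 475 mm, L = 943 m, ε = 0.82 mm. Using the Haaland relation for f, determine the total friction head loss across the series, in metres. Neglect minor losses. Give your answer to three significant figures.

Pipe 1: V = 0.8877 m/s, Re = 4.26×10^5, ε/D = 5.77×10^-4, f = 0.01817, h_1 = f(L/D)V²/2g = 0.9753 m
Pipe 2: V = 0.9255 m/s, Re = 4.35×10^5, ε/D = 0.00173, f = 0.02298, h_2 = f(L/D)V²/2g = 1.992 m
Series → Q common, losses add: H = Σh = 2.967 m

H ≈ 2.97 m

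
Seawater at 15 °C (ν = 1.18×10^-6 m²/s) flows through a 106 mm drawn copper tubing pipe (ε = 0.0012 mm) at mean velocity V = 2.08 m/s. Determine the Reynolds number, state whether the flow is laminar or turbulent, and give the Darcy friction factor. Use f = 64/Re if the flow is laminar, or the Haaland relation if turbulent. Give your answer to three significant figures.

Re = VD/ν = 2.080·0.106/1.18×10^-6 = 1.87×10^5
Re > 4000 → turbulent; ε/D = 1.13×10^-5
Haaland: f = 0.01577

Re ≈ 1.87×10^5; turbulent; f ≈ 0.0158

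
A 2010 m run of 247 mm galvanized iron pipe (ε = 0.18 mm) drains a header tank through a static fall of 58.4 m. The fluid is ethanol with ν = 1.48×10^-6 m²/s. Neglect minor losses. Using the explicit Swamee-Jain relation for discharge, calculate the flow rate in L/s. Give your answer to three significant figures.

Swamee-Jain (Type II): Q = -0.965·√(gD⁵h_f/L)·ln[ε/(3.7D) + √(3.17ν²L/(gD³h_f))]
√(gD⁵h_f/L) = √(9.81·0.247⁵·58.4/2010) = 0.01619
ε/(3.7D) = 1.97×10^-4; √(3.17ν²L/(gD³h_f)) = 4.02×10^-5
Q = -0.965·0.01619·ln(2.372×10^-4) = 0.1304 m³/s
Check: V = 2.72 m/s, Re = 4.54×10^5, f = 0.01915, h_f = 58.8 m ≈ 58.4 m ✓

Q ≈ 130 L/s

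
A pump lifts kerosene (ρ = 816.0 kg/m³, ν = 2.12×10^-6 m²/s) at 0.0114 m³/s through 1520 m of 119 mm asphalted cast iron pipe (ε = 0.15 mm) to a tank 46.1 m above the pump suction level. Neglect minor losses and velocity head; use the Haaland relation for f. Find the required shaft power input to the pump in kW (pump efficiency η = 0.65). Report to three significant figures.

P_shaft ≈ 8.78 kW

V = 4Q/(πD²) = 1.025 m/s; Re = 5.75×10^4; ε/D = 0.00126; f = 0.02405
h_f = f(L/D)V²/2g = 16.45 m
Total head H = z + h_f = 46.1 + 16.45 = 62.55 m
P_hyd = ρgQH = 816.0·9.81·0.0114·62.55 = 5.708 kW
P_shaft = P_hyd/η = 5.708/0.65 = 8.781 kW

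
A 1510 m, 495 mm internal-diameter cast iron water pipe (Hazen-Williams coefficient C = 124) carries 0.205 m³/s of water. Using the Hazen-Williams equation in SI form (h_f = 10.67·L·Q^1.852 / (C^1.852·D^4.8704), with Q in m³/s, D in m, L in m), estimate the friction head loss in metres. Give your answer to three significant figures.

h_f = 10.67·1510·0.205^1.852 / (124^1.852·0.495^4.8704) = 3.490 m

h_f ≈ 3.49 m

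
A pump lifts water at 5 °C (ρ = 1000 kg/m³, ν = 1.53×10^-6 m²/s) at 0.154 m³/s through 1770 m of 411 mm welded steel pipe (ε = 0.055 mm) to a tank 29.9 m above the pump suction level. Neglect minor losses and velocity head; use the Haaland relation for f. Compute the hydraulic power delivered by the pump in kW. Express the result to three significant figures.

V = 4Q/(πD²) = 1.161 m/s; Re = 3.12×10^5; ε/D = 1.34×10^-4; f = 0.01545
h_f = f(L/D)V²/2g = 4.568 m
Total head H = z + h_f = 29.9 + 4.568 = 34.47 m
P_hyd = ρgQH = 1000·9.81·0.154·34.47 = 52.07 kW

P_hyd ≈ 52.1 kW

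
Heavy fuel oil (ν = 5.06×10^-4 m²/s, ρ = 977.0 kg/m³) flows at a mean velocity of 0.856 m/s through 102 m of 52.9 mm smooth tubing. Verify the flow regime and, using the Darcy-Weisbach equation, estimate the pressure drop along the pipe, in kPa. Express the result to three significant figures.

Δp ≈ 494 kPa

Re = VD/ν = 0.856·0.05290/5.06×10^-4 = 89.5 → laminar (Re < 2300)
f = 64/Re = 0.7152
h_f = f(L/D)V²/(2g) = 0.7152·(102/0.05290)·0.856²/(2·9.81) = 51.50 m
Δp = ρg·h_f = 977.0·9.81·51.50 = 493.6 kPa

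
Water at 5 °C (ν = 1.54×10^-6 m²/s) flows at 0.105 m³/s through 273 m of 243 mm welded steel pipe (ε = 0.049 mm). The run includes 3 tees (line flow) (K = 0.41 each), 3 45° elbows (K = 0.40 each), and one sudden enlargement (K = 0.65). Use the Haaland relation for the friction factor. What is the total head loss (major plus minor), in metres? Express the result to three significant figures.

V = 4Q/(πD²) = 2.264 m/s; V²/2g = 0.2613 m
Re = 3.57×10^5, ε/D = 2.02×10^-4 → f = 0.01578 (Haaland)
Major: h_f = f(L/D)·V²/2g = 0.01578·1123·0.2613 = 4.632 m
Minor: ΣK = 3.08; h_m = ΣK·V²/2g = 0.8047 m
Total H_L = 4.632 + 0.8047 = 5.437 m

H_L ≈ 5.44 m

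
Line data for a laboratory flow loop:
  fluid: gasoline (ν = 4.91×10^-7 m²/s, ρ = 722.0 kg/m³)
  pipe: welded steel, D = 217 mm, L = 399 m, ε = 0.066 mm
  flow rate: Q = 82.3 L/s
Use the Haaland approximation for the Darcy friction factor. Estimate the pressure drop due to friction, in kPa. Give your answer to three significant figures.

Δp ≈ 51.4 kPa

V = 4Q/(πD²) = 4·0.0823/(π·0.217²) = 2.225 m/s
Re = VD/ν = 2.225·0.217/4.91×10^-7 = 9.83×10^5 → turbulent
ε/D = 0.066/217 = 3.04×10^-4
Haaland: f = 0.01565
h_f = f(L/D)V²/(2g) = 0.01565·(399/0.217)·2.225²/(2·9.81) = 7.263 m
Δp = ρg·h_f = 722.0·9.81·7.263 = 51.44 kPa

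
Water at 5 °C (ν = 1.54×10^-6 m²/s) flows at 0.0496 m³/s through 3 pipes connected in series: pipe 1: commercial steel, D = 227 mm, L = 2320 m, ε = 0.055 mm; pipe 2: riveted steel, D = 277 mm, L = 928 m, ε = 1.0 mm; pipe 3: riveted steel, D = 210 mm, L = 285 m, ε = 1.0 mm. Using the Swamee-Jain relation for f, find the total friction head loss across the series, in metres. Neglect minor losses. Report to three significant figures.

H ≈ 21.5 m

Pipe 1: V = 1.226 m/s, Re = 1.81×10^5, ε/D = 2.42×10^-4, f = 0.01764, h_1 = f(L/D)V²/2g = 13.80 m
Pipe 2: V = 0.8231 m/s, Re = 1.48×10^5, ε/D = 0.00361, f = 0.02858, h_2 = f(L/D)V²/2g = 3.307 m
Pipe 3: V = 1.432 m/s, Re = 1.95×10^5, ε/D = 0.00476, f = 0.03060, h_3 = f(L/D)V²/2g = 4.341 m
Series → Q common, losses add: H = Σh = 21.45 m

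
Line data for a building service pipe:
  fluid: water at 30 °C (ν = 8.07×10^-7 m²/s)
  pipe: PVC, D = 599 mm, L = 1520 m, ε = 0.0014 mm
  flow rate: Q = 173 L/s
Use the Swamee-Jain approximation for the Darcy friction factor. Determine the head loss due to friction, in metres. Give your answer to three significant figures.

V = 4Q/(πD²) = 4·0.173/(π·0.599²) = 0.6139 m/s
Re = VD/ν = 0.6139·0.599/8.07×10^-7 = 4.56×10^5 → turbulent
ε/D = 0.0014/599 = 2.34×10^-6
Swamee-Jain: f = 0.01335
h_f = f(L/D)V²/(2g) = 0.01335·(1520/0.599)·0.6139²/(2·9.81) = 0.6506 m

h_f ≈ 0.651 m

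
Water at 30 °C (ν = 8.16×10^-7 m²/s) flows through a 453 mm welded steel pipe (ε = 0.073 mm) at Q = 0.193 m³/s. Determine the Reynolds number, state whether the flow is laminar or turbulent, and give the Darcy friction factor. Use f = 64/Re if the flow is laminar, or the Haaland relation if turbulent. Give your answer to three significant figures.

Re ≈ 6.65×10^5; turbulent; f ≈ 0.0146

V = 4Q/(πD²) = 1.197 m/s
Re = VD/ν = 1.197·0.453/8.16×10^-7 = 6.65×10^5
Re > 4000 → turbulent; ε/D = 1.61×10^-4
Haaland: f = 0.01455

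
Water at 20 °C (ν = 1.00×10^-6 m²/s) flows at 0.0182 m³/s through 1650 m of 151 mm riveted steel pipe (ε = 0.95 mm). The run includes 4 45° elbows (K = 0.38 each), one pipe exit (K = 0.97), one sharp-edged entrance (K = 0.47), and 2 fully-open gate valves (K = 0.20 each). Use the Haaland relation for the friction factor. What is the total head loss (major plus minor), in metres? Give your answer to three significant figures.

H_L ≈ 19.2 m

V = 4Q/(πD²) = 1.016 m/s; V²/2g = 0.05264 m
Re = 1.53×10^5, ε/D = 0.00629 → f = 0.03315 (Haaland)
Major: h_f = f(L/D)·V²/2g = 0.03315·10927·0.05264 = 19.07 m
Minor: ΣK = 3.36; h_m = ΣK·V²/2g = 0.1769 m
Total H_L = 19.07 + 0.1769 = 19.24 m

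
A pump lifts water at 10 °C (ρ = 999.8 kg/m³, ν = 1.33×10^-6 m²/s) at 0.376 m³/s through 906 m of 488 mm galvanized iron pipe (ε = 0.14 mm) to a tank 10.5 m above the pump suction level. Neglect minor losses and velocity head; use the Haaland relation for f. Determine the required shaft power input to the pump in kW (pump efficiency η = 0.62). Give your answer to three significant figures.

V = 4Q/(πD²) = 2.010 m/s; Re = 7.38×10^5; ε/D = 2.87×10^-4; f = 0.01569
h_f = f(L/D)V²/2g = 6.001 m
Total head H = z + h_f = 10.5 + 6.001 = 16.50 m
P_hyd = ρgQH = 999.8·9.81·0.376·16.50 = 60.85 kW
P_shaft = P_hyd/η = 60.85/0.62 = 98.15 kW

P_shaft ≈ 98.1 kW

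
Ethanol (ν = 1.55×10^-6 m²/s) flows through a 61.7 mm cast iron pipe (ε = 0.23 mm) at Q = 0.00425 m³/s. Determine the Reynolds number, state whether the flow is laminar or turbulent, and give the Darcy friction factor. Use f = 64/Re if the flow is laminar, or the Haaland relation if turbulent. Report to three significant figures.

Re ≈ 5.66×10^4; turbulent; f ≈ 0.0296

V = 4Q/(πD²) = 1.421 m/s
Re = VD/ν = 1.421·0.0617/1.55×10^-6 = 5.66×10^4
Re > 4000 → turbulent; ε/D = 0.00373
Haaland: f = 0.02965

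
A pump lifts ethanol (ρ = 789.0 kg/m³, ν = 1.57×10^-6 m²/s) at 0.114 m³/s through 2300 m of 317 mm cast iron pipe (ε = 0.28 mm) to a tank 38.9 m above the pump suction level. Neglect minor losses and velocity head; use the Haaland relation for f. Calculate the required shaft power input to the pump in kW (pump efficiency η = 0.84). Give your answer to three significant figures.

P_shaft ≈ 57.1 kW

V = 4Q/(πD²) = 1.444 m/s; Re = 2.92×10^5; ε/D = 8.83×10^-4; f = 0.02004
h_f = f(L/D)V²/2g = 15.46 m
Total head H = z + h_f = 38.9 + 15.46 = 54.36 m
P_hyd = ρgQH = 789.0·9.81·0.114·54.36 = 47.97 kW
P_shaft = P_hyd/η = 47.97/0.84 = 57.11 kW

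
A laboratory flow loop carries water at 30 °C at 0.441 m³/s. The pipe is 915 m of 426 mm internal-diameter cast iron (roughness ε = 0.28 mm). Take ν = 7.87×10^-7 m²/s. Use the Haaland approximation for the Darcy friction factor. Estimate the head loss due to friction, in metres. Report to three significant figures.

V = 4Q/(πD²) = 4·0.441/(π·0.426²) = 3.094 m/s
Re = VD/ν = 3.094·0.426/7.87×10^-7 = 1.67×10^6 → turbulent
ε/D = 0.28/426 = 6.57×10^-4
Haaland: f = 0.01803
h_f = f(L/D)V²/(2g) = 0.01803·(915/0.426)·3.094²/(2·9.81) = 18.89 m

h_f ≈ 18.9 m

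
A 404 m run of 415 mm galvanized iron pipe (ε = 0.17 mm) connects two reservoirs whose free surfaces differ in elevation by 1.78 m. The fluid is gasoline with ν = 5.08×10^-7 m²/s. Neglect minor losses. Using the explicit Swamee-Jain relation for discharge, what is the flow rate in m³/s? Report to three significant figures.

Swamee-Jain (Type II): Q = -0.965·√(gD⁵h_f/L)·ln[ε/(3.7D) + √(3.17ν²L/(gD³h_f))]
√(gD⁵h_f/L) = √(9.81·0.415⁵·1.78/404) = 0.02307
ε/(3.7D) = 1.11×10^-4; √(3.17ν²L/(gD³h_f)) = 1.63×10^-5
Q = -0.965·0.02307·ln(1.270×10^-4) = 0.1997 m³/s
Check: V = 1.48 m/s, Re = 1.21×10^6, f = 0.01656, h_f = 1.79 m ≈ 1.78 m ✓

Q ≈ 0.200 m³/s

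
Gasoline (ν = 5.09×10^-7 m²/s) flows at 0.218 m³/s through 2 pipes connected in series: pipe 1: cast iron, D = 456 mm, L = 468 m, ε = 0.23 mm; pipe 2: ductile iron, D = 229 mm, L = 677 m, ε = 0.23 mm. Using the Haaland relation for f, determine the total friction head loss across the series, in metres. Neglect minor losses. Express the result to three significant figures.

H ≈ 85.2 m

Pipe 1: V = 1.335 m/s, Re = 1.20×10^6, ε/D = 5.04×10^-4, f = 0.01713, h_1 = f(L/D)V²/2g = 1.597 m
Pipe 2: V = 5.293 m/s, Re = 2.38×10^6, ε/D = 0.00100, f = 0.01981, h_2 = f(L/D)V²/2g = 83.62 m
Series → Q common, losses add: H = Σh = 85.21 m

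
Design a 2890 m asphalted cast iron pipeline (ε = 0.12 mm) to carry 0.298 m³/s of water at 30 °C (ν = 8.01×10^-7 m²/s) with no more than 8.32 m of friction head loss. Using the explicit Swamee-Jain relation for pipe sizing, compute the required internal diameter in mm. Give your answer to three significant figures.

D ≈ 529 mm

Swamee-Jain (Type III): D = 0.66·[ε^1.25·(LQ²/(gh_f))^4.75 + ν·Q^9.4·(L/(gh_f))^5.2]^0.04
LQ²/(gh_f) = 3.144; L/(gh_f) = 35.41
Term 1 = ε^1.25·(…)^4.75 = 0.00290; Term 2 = ν·Q^9.4·(…)^5.2 = 0.00104
D = 0.66·(0.00290 + 0.00104)^0.04 = 0.5289 m = 529 mm
Check: V = 1.36 m/s, Re = 8.96×10^5, f = 0.01515, h_f = 7.76 m ≈ 8.32 m ✓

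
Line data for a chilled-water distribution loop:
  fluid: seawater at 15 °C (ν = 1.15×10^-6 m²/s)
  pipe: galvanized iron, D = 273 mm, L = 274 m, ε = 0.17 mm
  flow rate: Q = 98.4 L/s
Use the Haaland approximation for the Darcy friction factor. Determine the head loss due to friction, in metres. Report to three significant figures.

h_f ≈ 2.67 m

V = 4Q/(πD²) = 4·0.0984/(π·0.273²) = 1.681 m/s
Re = VD/ν = 1.681·0.273/1.15×10^-6 = 3.99×10^5 → turbulent
ε/D = 0.17/273 = 6.23×10^-4
Haaland: f = 0.01848
h_f = f(L/D)V²/(2g) = 0.01848·(274/0.273)·1.681²/(2·9.81) = 2.672 m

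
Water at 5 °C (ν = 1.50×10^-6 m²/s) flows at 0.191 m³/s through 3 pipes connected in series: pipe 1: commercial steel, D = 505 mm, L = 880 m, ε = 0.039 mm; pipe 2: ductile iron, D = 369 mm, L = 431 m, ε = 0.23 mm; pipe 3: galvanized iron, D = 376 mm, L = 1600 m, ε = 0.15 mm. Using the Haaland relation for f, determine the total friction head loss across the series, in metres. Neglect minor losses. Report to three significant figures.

Pipe 1: V = 0.9536 m/s, Re = 3.21×10^5, ε/D = 7.72×10^-5, f = 0.01488, h_1 = f(L/D)V²/2g = 1.201 m
Pipe 2: V = 1.786 m/s, Re = 4.39×10^5, ε/D = 6.23×10^-4, f = 0.01841, h_2 = f(L/D)V²/2g = 3.496 m
Pipe 3: V = 1.720 m/s, Re = 4.31×10^5, ε/D = 3.99×10^-4, f = 0.01704, h_3 = f(L/D)V²/2g = 10.94 m
Series → Q common, losses add: H = Σh = 15.63 m

H ≈ 15.6 m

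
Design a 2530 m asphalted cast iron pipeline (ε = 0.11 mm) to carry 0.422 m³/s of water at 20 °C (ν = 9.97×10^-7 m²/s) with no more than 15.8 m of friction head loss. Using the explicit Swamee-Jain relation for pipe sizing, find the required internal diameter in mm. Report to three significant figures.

D ≈ 518 mm

Swamee-Jain (Type III): D = 0.66·[ε^1.25·(LQ²/(gh_f))^4.75 + ν·Q^9.4·(L/(gh_f))^5.2]^0.04
LQ²/(gh_f) = 2.907; L/(gh_f) = 16.32
Term 1 = ε^1.25·(…)^4.75 = 0.00179; Term 2 = ν·Q^9.4·(…)^5.2 = 6.07×10^-4
D = 0.66·(0.00179 + 6.07×10^-4)^0.04 = 0.5185 m = 518 mm
Check: V = 2.00 m/s, Re = 1.04×10^6, f = 0.01487, h_f = 14.8 m ≈ 15.8 m ✓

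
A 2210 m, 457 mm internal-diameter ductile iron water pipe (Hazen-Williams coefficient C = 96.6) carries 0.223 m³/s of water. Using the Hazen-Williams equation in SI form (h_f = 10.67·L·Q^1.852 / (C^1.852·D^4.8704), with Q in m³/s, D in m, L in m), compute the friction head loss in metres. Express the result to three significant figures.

h_f = 10.67·2210·0.223^1.852 / (96.6^1.852·0.457^4.8704) = 13.99 m

h_f ≈ 14.0 m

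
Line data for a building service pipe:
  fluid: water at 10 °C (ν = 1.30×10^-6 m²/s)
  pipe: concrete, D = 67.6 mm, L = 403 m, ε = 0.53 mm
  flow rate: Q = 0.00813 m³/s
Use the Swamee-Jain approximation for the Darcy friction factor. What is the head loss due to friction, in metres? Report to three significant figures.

V = 4Q/(πD²) = 4·0.00813/(π·0.0676²) = 2.265 m/s
Re = VD/ν = 2.265·0.0676/1.30×10^-6 = 1.18×10^5 → turbulent
ε/D = 0.53/67.6 = 0.00784
Swamee-Jain: f = 0.03579
h_f = f(L/D)V²/(2g) = 0.03579·(403/0.0676)·2.265²/(2·9.81) = 55.80 m

h_f ≈ 55.8 m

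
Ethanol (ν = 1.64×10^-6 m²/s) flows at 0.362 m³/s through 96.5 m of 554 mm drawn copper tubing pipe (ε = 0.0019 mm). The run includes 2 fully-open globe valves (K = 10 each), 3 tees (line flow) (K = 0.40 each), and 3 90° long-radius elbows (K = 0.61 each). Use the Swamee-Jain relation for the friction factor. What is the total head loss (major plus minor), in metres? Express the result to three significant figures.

H_L ≈ 2.91 m

V = 4Q/(πD²) = 1.502 m/s; V²/2g = 0.1149 m
Re = 5.07×10^5, ε/D = 3.43×10^-6 → f = 0.01311 (Swamee-Jain)
Major: h_f = f(L/D)·V²/2g = 0.01311·174.2·0.1149 = 0.2626 m
Minor: ΣK = 23.0; h_m = ΣK·V²/2g = 2.647 m
Total H_L = 0.2626 + 2.647 = 2.910 m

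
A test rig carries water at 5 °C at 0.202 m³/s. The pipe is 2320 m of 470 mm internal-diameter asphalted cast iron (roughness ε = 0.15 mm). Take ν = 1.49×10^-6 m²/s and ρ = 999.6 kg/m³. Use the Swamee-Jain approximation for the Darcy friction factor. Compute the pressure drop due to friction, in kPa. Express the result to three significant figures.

V = 4Q/(πD²) = 4·0.202/(π·0.470²) = 1.164 m/s
Re = VD/ν = 1.164·0.470/1.49×10^-6 = 3.67×10^5 → turbulent
ε/D = 0.15/470 = 3.19×10^-4
Swamee-Jain: f = 0.01690
h_f = f(L/D)V²/(2g) = 0.01690·(2320/0.470)·1.164²/(2·9.81) = 5.764 m
Δp = ρg·h_f = 999.6·9.81·5.764 = 56.52 kPa

Δp ≈ 56.5 kPa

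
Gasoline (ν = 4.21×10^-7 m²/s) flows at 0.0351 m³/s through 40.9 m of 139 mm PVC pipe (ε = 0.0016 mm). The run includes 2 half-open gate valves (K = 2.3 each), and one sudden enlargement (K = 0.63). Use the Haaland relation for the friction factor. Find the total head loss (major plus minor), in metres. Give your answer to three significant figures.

V = 4Q/(πD²) = 2.313 m/s; V²/2g = 0.2727 m
Re = 7.64×10^5, ε/D = 1.15×10^-5 → f = 0.01230 (Haaland)
Major: h_f = f(L/D)·V²/2g = 0.01230·294.2·0.2727 = 0.9872 m
Minor: ΣK = 5.23; h_m = ΣK·V²/2g = 1.426 m
Total H_L = 0.9872 + 1.426 = 2.413 m

H_L ≈ 2.41 m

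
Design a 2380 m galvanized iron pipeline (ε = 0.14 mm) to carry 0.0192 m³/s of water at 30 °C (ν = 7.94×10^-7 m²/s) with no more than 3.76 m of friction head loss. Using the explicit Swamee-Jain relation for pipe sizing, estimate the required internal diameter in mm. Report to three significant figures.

Swamee-Jain (Type III): D = 0.66·[ε^1.25·(LQ²/(gh_f))^4.75 + ν·Q^9.4·(L/(gh_f))^5.2]^0.04
LQ²/(gh_f) = 0.02379; L/(gh_f) = 64.52
Term 1 = ε^1.25·(…)^4.75 = 2.95×10^-13; Term 2 = ν·Q^9.4·(…)^5.2 = 1.49×10^-13
D = 0.66·(2.95×10^-13 + 1.49×10^-13)^0.04 = 0.2116 m = 212 mm
Check: V = 0.546 m/s, Re = 1.46×10^5, f = 0.02028, h_f = 3.47 m ≈ 3.76 m ✓

D ≈ 212 mm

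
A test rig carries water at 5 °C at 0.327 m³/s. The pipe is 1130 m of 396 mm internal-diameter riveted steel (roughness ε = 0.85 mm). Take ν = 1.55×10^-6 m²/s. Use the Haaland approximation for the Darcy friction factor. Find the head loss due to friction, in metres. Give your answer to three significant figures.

V = 4Q/(πD²) = 4·0.327/(π·0.396²) = 2.655 m/s
Re = VD/ν = 2.655·0.396/1.55×10^-6 = 6.78×10^5 → turbulent
ε/D = 0.85/396 = 0.00215
Haaland: f = 0.02414
h_f = f(L/D)V²/(2g) = 0.02414·(1130/0.396)·2.655²/(2·9.81) = 24.75 m

h_f ≈ 24.8 m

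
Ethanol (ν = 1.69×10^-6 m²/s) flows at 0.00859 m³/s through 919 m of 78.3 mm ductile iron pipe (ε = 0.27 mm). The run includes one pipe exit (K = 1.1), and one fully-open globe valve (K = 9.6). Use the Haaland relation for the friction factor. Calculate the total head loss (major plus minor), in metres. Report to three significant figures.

H_L ≈ 56.1 m

V = 4Q/(πD²) = 1.784 m/s; V²/2g = 0.1622 m
Re = 8.27×10^4, ε/D = 0.00345 → f = 0.02856 (Haaland)
Major: h_f = f(L/D)·V²/2g = 0.02856·11737·0.1622 = 54.37 m
Minor: ΣK = 10.7; h_m = ΣK·V²/2g = 1.736 m
Total H_L = 54.37 + 1.736 = 56.11 m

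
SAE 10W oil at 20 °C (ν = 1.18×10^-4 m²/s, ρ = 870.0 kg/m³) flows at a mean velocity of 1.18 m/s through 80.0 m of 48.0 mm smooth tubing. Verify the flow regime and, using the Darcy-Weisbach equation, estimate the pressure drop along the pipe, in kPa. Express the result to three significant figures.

Δp ≈ 135 kPa

Re = VD/ν = 1.18·0.04800/1.18×10^-4 = 480 → laminar (Re < 2300)
f = 64/Re = 0.1333
h_f = f(L/D)V²/(2g) = 0.1333·(80.0/0.04800)·1.18²/(2·9.81) = 15.77 m
Δp = ρg·h_f = 870.0·9.81·15.77 = 134.6 kPa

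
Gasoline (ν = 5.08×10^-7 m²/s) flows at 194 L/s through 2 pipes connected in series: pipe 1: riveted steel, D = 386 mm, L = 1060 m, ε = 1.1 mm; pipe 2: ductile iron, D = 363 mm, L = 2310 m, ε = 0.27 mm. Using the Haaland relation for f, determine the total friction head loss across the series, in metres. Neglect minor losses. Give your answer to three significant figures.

H ≈ 31.2 m

Pipe 1: V = 1.658 m/s, Re = 1.26×10^6, ε/D = 0.00285, f = 0.02594, h_1 = f(L/D)V²/2g = 9.980 m
Pipe 2: V = 1.875 m/s, Re = 1.34×10^6, ε/D = 7.44×10^-4, f = 0.01858, h_2 = f(L/D)V²/2g = 21.17 m
Series → Q common, losses add: H = Σh = 31.15 m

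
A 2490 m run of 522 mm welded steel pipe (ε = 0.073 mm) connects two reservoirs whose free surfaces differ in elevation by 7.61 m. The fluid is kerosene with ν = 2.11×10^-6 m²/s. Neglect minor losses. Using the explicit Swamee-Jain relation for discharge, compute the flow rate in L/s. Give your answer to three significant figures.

Q ≈ 305 L/s

Swamee-Jain (Type II): Q = -0.965·√(gD⁵h_f/L)·ln[ε/(3.7D) + √(3.17ν²L/(gD³h_f))]
√(gD⁵h_f/L) = √(9.81·0.522⁵·7.61/2490) = 0.03409
ε/(3.7D) = 3.78×10^-5; √(3.17ν²L/(gD³h_f)) = 5.75×10^-5
Q = -0.965·0.03409·ln(9.532×10^-5) = 0.3045 m³/s
Check: V = 1.42 m/s, Re = 3.52×10^5, f = 0.01550, h_f = 7.63 m ≈ 7.61 m ✓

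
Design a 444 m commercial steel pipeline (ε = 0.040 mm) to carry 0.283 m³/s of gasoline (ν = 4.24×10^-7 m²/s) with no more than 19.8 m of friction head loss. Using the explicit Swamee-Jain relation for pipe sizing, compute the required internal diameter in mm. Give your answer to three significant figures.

Swamee-Jain (Type III): D = 0.66·[ε^1.25·(LQ²/(gh_f))^4.75 + ν·Q^9.4·(L/(gh_f))^5.2]^0.04
LQ²/(gh_f) = 0.1831; L/(gh_f) = 2.286
Term 1 = ε^1.25·(…)^4.75 = 1.00×10^-9; Term 2 = ν·Q^9.4·(…)^5.2 = 2.19×10^-10
D = 0.66·(1.00×10^-9 + 2.19×10^-10)^0.04 = 0.2904 m = 290 mm
Check: V = 4.27 m/s, Re = 2.93×10^6, f = 0.01329, h_f = 18.9 m ≈ 19.8 m ✓

D ≈ 290 mm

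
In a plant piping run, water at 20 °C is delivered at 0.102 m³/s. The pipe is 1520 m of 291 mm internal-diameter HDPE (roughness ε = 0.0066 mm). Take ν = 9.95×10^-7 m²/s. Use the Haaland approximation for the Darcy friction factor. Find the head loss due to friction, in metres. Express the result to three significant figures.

h_f ≈ 8.50 m

V = 4Q/(πD²) = 4·0.102/(π·0.291²) = 1.534 m/s
Re = VD/ν = 1.534·0.291/9.95×10^-7 = 4.49×10^5 → turbulent
ε/D = 0.0066/291 = 2.27×10^-5
Haaland: f = 0.01357
h_f = f(L/D)V²/(2g) = 0.01357·(1520/0.291)·1.534²/(2·9.81) = 8.498 m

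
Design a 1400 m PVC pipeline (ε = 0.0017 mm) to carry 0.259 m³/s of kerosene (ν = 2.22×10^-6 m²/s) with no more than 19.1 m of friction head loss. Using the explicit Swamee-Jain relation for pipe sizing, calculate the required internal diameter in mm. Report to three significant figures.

Swamee-Jain (Type III): D = 0.66·[ε^1.25·(LQ²/(gh_f))^4.75 + ν·Q^9.4·(L/(gh_f))^5.2]^0.04
LQ²/(gh_f) = 0.5012; L/(gh_f) = 7.472
Term 1 = ε^1.25·(…)^4.75 = 2.31×10^-9; Term 2 = ν·Q^9.4·(…)^5.2 = 2.36×10^-7
D = 0.66·(2.31×10^-9 + 2.36×10^-7)^0.04 = 0.3586 m = 359 mm
Check: V = 2.56 m/s, Re = 4.14×10^5, f = 0.01361, h_f = 17.8 m ≈ 19.1 m ✓

D ≈ 359 mm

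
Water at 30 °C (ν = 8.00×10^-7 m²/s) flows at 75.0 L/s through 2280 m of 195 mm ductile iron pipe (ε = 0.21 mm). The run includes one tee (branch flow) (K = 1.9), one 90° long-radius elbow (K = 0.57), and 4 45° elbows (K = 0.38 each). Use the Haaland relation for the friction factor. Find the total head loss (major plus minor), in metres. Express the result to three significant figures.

H_L ≈ 78.1 m

V = 4Q/(πD²) = 2.511 m/s; V²/2g = 0.3214 m
Re = 6.12×10^5, ε/D = 0.00108 → f = 0.02044 (Haaland)
Major: h_f = f(L/D)·V²/2g = 0.02044·11692·0.3214 = 76.83 m
Minor: ΣK = 3.99; h_m = ΣK·V²/2g = 1.283 m
Total H_L = 76.83 + 1.283 = 78.11 m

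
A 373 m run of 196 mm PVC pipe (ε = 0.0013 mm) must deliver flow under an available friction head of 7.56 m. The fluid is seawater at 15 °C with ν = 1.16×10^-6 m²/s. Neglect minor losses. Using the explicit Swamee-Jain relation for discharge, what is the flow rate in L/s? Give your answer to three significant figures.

Q ≈ 71.8 L/s

Swamee-Jain (Type II): Q = -0.965·√(gD⁵h_f/L)·ln[ε/(3.7D) + √(3.17ν²L/(gD³h_f))]
√(gD⁵h_f/L) = √(9.81·0.196⁵·7.56/373) = 0.007584
ε/(3.7D) = 1.79×10^-6; √(3.17ν²L/(gD³h_f)) = 5.34×10^-5
Q = -0.965·0.007584·ln(5.517×10^-5) = 0.07176 m³/s
Check: V = 2.38 m/s, Re = 4.02×10^5, f = 0.01371, h_f = 7.52 m ≈ 7.56 m ✓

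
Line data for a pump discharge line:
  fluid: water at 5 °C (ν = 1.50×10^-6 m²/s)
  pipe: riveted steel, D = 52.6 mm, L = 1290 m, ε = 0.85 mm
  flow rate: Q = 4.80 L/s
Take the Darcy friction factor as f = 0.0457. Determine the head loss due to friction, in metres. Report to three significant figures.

h_f ≈ 279 m

V = 4Q/(πD²) = 4·0.00480/(π·0.0526²) = 2.209 m/s
h_f = f(L/D)V²/(2g) = 0.04570·(1290/0.0526)·2.209²/(2·9.81) = 278.7 m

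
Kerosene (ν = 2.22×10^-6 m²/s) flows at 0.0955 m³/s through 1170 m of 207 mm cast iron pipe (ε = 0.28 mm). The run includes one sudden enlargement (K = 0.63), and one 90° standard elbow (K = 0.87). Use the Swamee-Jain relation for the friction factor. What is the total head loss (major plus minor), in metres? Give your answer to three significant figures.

V = 4Q/(πD²) = 2.838 m/s; V²/2g = 0.4104 m
Re = 2.65×10^5, ε/D = 0.00135 → f = 0.02221 (Swamee-Jain)
Major: h_f = f(L/D)·V²/2g = 0.02221·5652·0.4104 = 51.51 m
Minor: ΣK = 1.50; h_m = ΣK·V²/2g = 0.6157 m
Total H_L = 51.51 + 0.6157 = 52.13 m

H_L ≈ 52.1 m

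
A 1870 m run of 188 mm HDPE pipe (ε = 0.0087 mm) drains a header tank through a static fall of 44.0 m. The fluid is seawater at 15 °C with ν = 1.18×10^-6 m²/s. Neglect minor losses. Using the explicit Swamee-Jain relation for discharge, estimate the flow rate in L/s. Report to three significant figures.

Swamee-Jain (Type II): Q = -0.965·√(gD⁵h_f/L)·ln[ε/(3.7D) + √(3.17ν²L/(gD³h_f))]
√(gD⁵h_f/L) = √(9.81·0.188⁵·44.0/1870) = 0.007363
ε/(3.7D) = 1.25×10^-5; √(3.17ν²L/(gD³h_f)) = 5.36×10^-5
Q = -0.965·0.007363·ln(6.615×10^-5) = 0.06837 m³/s
Check: V = 2.46 m/s, Re = 3.92×10^5, f = 0.01428, h_f = 43.9 m ≈ 44.0 m ✓

Q ≈ 68.4 L/s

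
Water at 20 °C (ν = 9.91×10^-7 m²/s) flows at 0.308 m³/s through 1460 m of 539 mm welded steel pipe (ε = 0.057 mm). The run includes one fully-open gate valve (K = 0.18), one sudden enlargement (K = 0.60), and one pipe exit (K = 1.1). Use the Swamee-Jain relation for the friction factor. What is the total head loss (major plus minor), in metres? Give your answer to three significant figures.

H_L ≈ 3.69 m

V = 4Q/(πD²) = 1.350 m/s; V²/2g = 0.09287 m
Re = 7.34×10^5, ε/D = 1.06×10^-4 → f = 0.01397 (Swamee-Jain)
Major: h_f = f(L/D)·V²/2g = 0.01397·2709·0.09287 = 3.513 m
Minor: ΣK = 1.88; h_m = ΣK·V²/2g = 0.1746 m
Total H_L = 3.513 + 0.1746 = 3.688 m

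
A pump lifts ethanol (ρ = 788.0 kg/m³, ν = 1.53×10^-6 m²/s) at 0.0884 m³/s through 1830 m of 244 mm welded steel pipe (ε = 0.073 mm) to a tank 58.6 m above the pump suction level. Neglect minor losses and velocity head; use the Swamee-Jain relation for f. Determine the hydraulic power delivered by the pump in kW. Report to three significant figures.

P_hyd ≈ 56.0 kW

V = 4Q/(πD²) = 1.891 m/s; Re = 3.01×10^5; ε/D = 2.99×10^-4; f = 0.01705
h_f = f(L/D)V²/2g = 23.29 m
Total head H = z + h_f = 58.6 + 23.29 = 81.89 m
P_hyd = ρgQH = 788.0·9.81·0.0884·81.89 = 55.96 kW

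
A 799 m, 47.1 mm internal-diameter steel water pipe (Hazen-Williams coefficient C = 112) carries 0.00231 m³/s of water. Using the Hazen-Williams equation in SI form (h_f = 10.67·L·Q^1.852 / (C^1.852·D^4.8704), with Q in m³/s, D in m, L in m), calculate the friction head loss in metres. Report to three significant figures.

h_f ≈ 52.0 m

h_f = 10.67·799·0.00231^1.852 / (112^1.852·0.0471^4.8704) = 51.99 m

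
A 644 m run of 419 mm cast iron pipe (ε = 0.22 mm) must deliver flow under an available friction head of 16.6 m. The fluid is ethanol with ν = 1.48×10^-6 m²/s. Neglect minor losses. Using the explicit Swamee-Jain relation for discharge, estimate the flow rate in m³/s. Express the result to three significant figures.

Swamee-Jain (Type II): Q = -0.965·√(gD⁵h_f/L)·ln[ε/(3.7D) + √(3.17ν²L/(gD³h_f))]
√(gD⁵h_f/L) = √(9.81·0.419⁵·16.6/644) = 0.05715
ε/(3.7D) = 1.42×10^-4; √(3.17ν²L/(gD³h_f)) = 1.93×10^-5
Q = -0.965·0.05715·ln(1.612×10^-4) = 0.4816 m³/s
Check: V = 3.49 m/s, Re = 9.89×10^5, f = 0.01747, h_f = 16.7 m ≈ 16.6 m ✓

Q ≈ 0.482 m³/s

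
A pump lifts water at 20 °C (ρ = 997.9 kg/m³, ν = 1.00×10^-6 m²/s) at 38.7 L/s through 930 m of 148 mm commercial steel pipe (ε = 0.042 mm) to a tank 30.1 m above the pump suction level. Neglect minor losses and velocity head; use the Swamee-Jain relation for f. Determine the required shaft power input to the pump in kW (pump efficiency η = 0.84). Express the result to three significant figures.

P_shaft ≈ 25.8 kW

V = 4Q/(πD²) = 2.250 m/s; Re = 3.33×10^5; ε/D = 2.84×10^-4; f = 0.01678
h_f = f(L/D)V²/2g = 27.20 m
Total head H = z + h_f = 30.1 + 27.20 = 57.30 m
P_hyd = ρgQH = 997.9·9.81·0.0387·57.30 = 21.71 kW
P_shaft = P_hyd/η = 21.71/0.84 = 25.84 kW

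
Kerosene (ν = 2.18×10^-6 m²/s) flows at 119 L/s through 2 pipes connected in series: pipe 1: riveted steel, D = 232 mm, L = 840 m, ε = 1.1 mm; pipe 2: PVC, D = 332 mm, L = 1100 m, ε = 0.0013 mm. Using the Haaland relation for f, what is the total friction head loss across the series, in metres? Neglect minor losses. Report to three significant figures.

H ≈ 49.1 m

Pipe 1: V = 2.815 m/s, Re = 3.00×10^5, ε/D = 0.00474, f = 0.03024, h_1 = f(L/D)V²/2g = 44.23 m
Pipe 2: V = 1.375 m/s, Re = 2.09×10^5, ε/D = 3.92×10^-6, f = 0.01539, h_2 = f(L/D)V²/2g = 4.909 m
Series → Q common, losses add: H = Σh = 49.14 m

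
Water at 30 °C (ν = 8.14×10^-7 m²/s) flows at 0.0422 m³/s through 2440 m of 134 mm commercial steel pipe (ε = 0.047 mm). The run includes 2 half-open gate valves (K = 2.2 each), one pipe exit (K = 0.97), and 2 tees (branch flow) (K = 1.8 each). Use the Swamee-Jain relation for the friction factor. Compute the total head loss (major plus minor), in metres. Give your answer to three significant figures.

H_L ≈ 144 m

V = 4Q/(πD²) = 2.992 m/s; V²/2g = 0.4564 m
Re = 4.93×10^5, ε/D = 3.51×10^-4 → f = 0.01678 (Swamee-Jain)
Major: h_f = f(L/D)·V²/2g = 0.01678·18209·0.4564 = 139.4 m
Minor: ΣK = 8.97; h_m = ΣK·V²/2g = 4.094 m
Total H_L = 139.4 + 4.094 = 143.5 m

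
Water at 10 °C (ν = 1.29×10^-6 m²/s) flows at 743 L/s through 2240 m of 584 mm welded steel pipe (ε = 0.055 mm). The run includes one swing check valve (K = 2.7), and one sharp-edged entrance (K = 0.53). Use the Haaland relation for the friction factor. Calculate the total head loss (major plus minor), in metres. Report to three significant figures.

V = 4Q/(πD²) = 2.774 m/s; V²/2g = 0.3921 m
Re = 1.26×10^6, ε/D = 9.42×10^-5 → f = 0.01301 (Haaland)
Major: h_f = f(L/D)·V²/2g = 0.01301·3836·0.3921 = 19.56 m
Minor: ΣK = 3.23; h_m = ΣK·V²/2g = 1.267 m
Total H_L = 19.56 + 1.267 = 20.83 m

H_L ≈ 20.8 m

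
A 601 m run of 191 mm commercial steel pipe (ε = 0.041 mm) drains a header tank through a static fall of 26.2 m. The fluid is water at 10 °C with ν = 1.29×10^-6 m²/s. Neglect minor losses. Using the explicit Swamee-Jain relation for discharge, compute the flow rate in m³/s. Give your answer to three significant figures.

Q ≈ 0.0927 m³/s

Swamee-Jain (Type II): Q = -0.965·√(gD⁵h_f/L)·ln[ε/(3.7D) + √(3.17ν²L/(gD³h_f))]
√(gD⁵h_f/L) = √(9.81·0.191⁵·26.2/601) = 0.01043
ε/(3.7D) = 5.80×10^-5; √(3.17ν²L/(gD³h_f)) = 4.21×10^-5
Q = -0.965·0.01043·ln(1.001×10^-4) = 0.09266 m³/s
Check: V = 3.23 m/s, Re = 4.79×10^5, f = 0.01570, h_f = 26.3 m ≈ 26.2 m ✓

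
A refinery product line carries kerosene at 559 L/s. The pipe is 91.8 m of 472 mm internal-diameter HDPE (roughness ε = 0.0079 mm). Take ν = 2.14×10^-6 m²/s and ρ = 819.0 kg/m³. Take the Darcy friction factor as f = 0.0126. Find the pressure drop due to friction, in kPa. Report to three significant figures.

V = 4Q/(πD²) = 4·0.559/(π·0.472²) = 3.195 m/s
h_f = f(L/D)V²/(2g) = 0.01260·(91.8/0.472)·3.195²/(2·9.81) = 1.275 m
Δp = ρg·h_f = 819.0·9.81·1.275 = 10.24 kPa

Δp ≈ 10.2 kPa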